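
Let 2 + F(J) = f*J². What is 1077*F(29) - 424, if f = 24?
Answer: 21735590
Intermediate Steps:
F(J) = -2 + 24*J²
1077*F(29) - 424 = 1077*(-2 + 24*29²) - 424 = 1077*(-2 + 24*841) - 424 = 1077*(-2 + 20184) - 424 = 1077*20182 - 424 = 21736014 - 424 = 21735590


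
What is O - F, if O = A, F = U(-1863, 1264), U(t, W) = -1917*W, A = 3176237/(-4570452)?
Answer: 11074604219539/4570452 ≈ 2.4231e+6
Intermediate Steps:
A = -3176237/4570452 (A = 3176237*(-1/4570452) = -3176237/4570452 ≈ -0.69495)
F = -2423088 (F = -1917*1264 = -2423088)
O = -3176237/4570452 ≈ -0.69495
O - F = -3176237/4570452 - 1*(-2423088) = -3176237/4570452 + 2423088 = 11074604219539/4570452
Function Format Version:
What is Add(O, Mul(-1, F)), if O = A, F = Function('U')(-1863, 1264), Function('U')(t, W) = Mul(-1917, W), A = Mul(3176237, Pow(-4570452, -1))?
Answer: Rational(11074604219539, 4570452) ≈ 2.4231e+6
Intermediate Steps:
A = Rational(-3176237, 4570452) (A = Mul(3176237, Rational(-1, 4570452)) = Rational(-3176237, 4570452) ≈ -0.69495)
F = -2423088 (F = Mul(-1917, 1264) = -2423088)
O = Rational(-3176237, 4570452) ≈ -0.69495
Add(O, Mul(-1, F)) = Add(Rational(-3176237, 4570452), Mul(-1, -2423088)) = Add(Rational(-3176237, 4570452), 2423088) = Rational(11074604219539, 4570452)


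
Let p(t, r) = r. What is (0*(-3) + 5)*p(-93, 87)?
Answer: 435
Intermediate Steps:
(0*(-3) + 5)*p(-93, 87) = (0*(-3) + 5)*87 = (0 + 5)*87 = 5*87 = 435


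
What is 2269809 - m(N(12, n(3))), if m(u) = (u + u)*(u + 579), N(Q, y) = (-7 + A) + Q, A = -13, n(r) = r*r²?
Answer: 2278945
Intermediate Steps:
n(r) = r³
N(Q, y) = -20 + Q (N(Q, y) = (-7 - 13) + Q = -20 + Q)
m(u) = 2*u*(579 + u) (m(u) = (2*u)*(579 + u) = 2*u*(579 + u))
2269809 - m(N(12, n(3))) = 2269809 - 2*(-20 + 12)*(579 + (-20 + 12)) = 2269809 - 2*(-8)*(579 - 8) = 2269809 - 2*(-8)*571 = 2269809 - 1*(-9136) = 2269809 + 9136 = 2278945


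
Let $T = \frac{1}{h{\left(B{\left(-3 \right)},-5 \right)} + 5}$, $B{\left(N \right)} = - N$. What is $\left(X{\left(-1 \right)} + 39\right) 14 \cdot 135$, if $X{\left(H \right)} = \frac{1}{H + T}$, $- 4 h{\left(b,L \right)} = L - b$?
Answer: $71505$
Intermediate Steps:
$h{\left(b,L \right)} = - \frac{L}{4} + \frac{b}{4}$ ($h{\left(b,L \right)} = - \frac{L - b}{4} = - \frac{L}{4} + \frac{b}{4}$)
$T = \frac{1}{7}$ ($T = \frac{1}{\left(\left(- \frac{1}{4}\right) \left(-5\right) + \frac{\left(-1\right) \left(-3\right)}{4}\right) + 5} = \frac{1}{\left(\frac{5}{4} + \frac{1}{4} \cdot 3\right) + 5} = \frac{1}{\left(\frac{5}{4} + \frac{3}{4}\right) + 5} = \frac{1}{2 + 5} = \frac{1}{7} \approx 0.14286$)
$X{\left(H \right)} = \frac{1}{\frac{1}{7} + H}$ ($X{\left(H \right)} = \frac{1}{H + \frac{1}{7}} = \frac{1}{\frac{1}{7} + H}$)
$\left(X{\left(-1 \right)} + 39\right) 14 \cdot 135 = \left(\frac{7}{1 + 7 \left(-1\right)} + 39\right) 14 \cdot 135 = \left(\frac{7}{1 - 7} + 39\right) 1890 = \left(\frac{7}{-6} + 39\right) 1890 = \left(7 \left(- \frac{1}{6}\right) + 39\right) 1890 = \left(- \frac{7}{6} + 39\right) 1890 = \frac{227}{6} \cdot 1890 = 71505$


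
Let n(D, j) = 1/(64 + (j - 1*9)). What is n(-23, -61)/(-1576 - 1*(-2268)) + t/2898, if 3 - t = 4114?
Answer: -2845295/2005416 ≈ -1.4188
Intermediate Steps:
t = -4111 (t = 3 - 1*4114 = 3 - 4114 = -4111)
n(D, j) = 1/(55 + j) (n(D, j) = 1/(64 + (j - 9)) = 1/(64 + (-9 + j)) = 1/(55 + j))
n(-23, -61)/(-1576 - 1*(-2268)) + t/2898 = 1/((55 - 61)*(-1576 - 1*(-2268))) - 4111/2898 = 1/((-6)*(-1576 + 2268)) - 4111*1/2898 = -⅙/692 - 4111/2898 = -⅙*1/692 - 4111/2898 = -1/4152 - 4111/2898 = -2845295/2005416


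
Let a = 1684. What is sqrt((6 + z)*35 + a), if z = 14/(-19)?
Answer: 6*sqrt(18734)/19 ≈ 43.223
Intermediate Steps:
z = -14/19 (z = 14*(-1/19) = -14/19 ≈ -0.73684)
sqrt((6 + z)*35 + a) = sqrt((6 - 14/19)*35 + 1684) = sqrt((100/19)*35 + 1684) = sqrt(3500/19 + 1684) = sqrt(35496/19) = 6*sqrt(18734)/19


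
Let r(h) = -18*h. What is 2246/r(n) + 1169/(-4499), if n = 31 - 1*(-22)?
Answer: -5609990/2146023 ≈ -2.6141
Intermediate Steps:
n = 53 (n = 31 + 22 = 53)
2246/r(n) + 1169/(-4499) = 2246/((-18*53)) + 1169/(-4499) = 2246/(-954) + 1169*(-1/4499) = 2246*(-1/954) - 1169/4499 = -1123/477 - 1169/4499 = -5609990/2146023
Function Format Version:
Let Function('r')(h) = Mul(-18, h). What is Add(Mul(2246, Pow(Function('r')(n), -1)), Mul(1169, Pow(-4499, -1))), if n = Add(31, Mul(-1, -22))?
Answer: Rational(-5609990, 2146023) ≈ -2.6141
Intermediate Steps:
n = 53 (n = Add(31, 22) = 53)
Add(Mul(2246, Pow(Function('r')(n), -1)), Mul(1169, Pow(-4499, -1))) = Add(Mul(2246, Pow(Mul(-18, 53), -1)), Mul(1169, Pow(-4499, -1))) = Add(Mul(2246, Pow(-954, -1)), Mul(1169, Rational(-1, 4499))) = Add(Mul(2246, Rational(-1, 954)), Rational(-1169, 4499)) = Add(Rational(-1123, 477), Rational(-1169, 4499)) = Rational(-5609990, 2146023)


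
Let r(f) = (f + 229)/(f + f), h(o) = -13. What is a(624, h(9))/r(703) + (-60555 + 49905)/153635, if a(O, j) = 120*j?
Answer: -16849339470/7159391 ≈ -2353.5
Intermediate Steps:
r(f) = (229 + f)/(2*f) (r(f) = (229 + f)/((2*f)) = (229 + f)*(1/(2*f)) = (229 + f)/(2*f))
a(624, h(9))/r(703) + (-60555 + 49905)/153635 = (120*(-13))/(((½)*(229 + 703)/703)) + (-60555 + 49905)/153635 = -1560/((½)*(1/703)*932) - 10650*1/153635 = -1560/466/703 - 2130/30727 = -1560*703/466 - 2130/30727 = -548340/233 - 2130/30727 = -16849339470/7159391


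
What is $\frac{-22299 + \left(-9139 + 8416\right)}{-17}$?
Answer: $\frac{23022}{17} \approx 1354.2$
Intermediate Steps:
$\frac{-22299 + \left(-9139 + 8416\right)}{-17} = - \frac{-22299 - 723}{17} = \left(- \frac{1}{17}\right) \left(-23022\right) = \frac{23022}{17}$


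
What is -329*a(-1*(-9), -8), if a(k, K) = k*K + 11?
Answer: 20069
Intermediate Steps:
a(k, K) = 11 + K*k (a(k, K) = K*k + 11 = 11 + K*k)
-329*a(-1*(-9), -8) = -329*(11 - (-8)*(-9)) = -329*(11 - 8*9) = -329*(11 - 72) = -329*(-61) = 20069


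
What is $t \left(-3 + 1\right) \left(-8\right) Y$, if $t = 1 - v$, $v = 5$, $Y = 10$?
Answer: $-640$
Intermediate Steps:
$t = -4$ ($t = 1 - 5 = -4$)
$t \left(-3 + 1\right) \left(-8\right) Y = - 4 \left(-3 + 1\right) \left(-8\right) 10 = \left(-4\right) \left(-2\right) \left(-8\right) 10 = 8 \left(-8\right) 10 = \left(-64\right) 10 = -640$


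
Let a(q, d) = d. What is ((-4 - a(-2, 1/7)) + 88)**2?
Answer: 344569/49 ≈ 7032.0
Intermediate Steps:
((-4 - a(-2, 1/7)) + 88)**2 = ((-4 - 1/7) + 88)**2 = (-29/7 + 88)**2 = (587/7)**2 = 344569/49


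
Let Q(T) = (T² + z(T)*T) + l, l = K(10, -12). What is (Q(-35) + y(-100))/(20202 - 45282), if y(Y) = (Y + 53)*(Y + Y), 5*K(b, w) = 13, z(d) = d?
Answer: -59263/125400 ≈ -0.47259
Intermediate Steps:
K(b, w) = 13/5 (K(b, w) = (⅕)*13 = 13/5)
l = 13/5 ≈ 2.6000
y(Y) = 2*Y*(53 + Y) (y(Y) = (53 + Y)*(2*Y) = 2*Y*(53 + Y))
Q(T) = 13/5 + 2*T² (Q(T) = (T² + T*T) + 13/5 = (T² + T²) + 13/5 = 2*T² + 13/5 = 13/5 + 2*T²)
(Q(-35) + y(-100))/(20202 - 45282) = ((13/5 + 2*(-35)²) + 2*(-100)*(53 - 100))/(20202 - 45282) = ((13/5 + 2*1225) + 2*(-100)*(-47))/(-25080) = ((13/5 + 2450) + 9400)*(-1/25080) = (12263/5 + 9400)*(-1/25080) = (59263/5)*(-1/25080) = -59263/125400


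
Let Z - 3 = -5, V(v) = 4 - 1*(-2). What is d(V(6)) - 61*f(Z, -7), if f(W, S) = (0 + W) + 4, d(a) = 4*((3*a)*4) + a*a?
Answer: 202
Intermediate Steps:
V(v) = 6 (V(v) = 4 + 2 = 6)
Z = -2 (Z = 3 - 5 = -2)
d(a) = a**2 + 48*a (d(a) = 4*(12*a) + a**2 = 48*a + a**2 = a**2 + 48*a)
f(W, S) = 4 + W (f(W, S) = W + 4 = 4 + W)
d(V(6)) - 61*f(Z, -7) = 6*(48 + 6) - 61*(4 - 2) = 6*54 - 61*2 = 324 - 122 = 202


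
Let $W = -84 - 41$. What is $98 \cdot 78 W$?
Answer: $-955500$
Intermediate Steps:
$W = -125$
$98 \cdot 78 W = 98 \cdot 78 \left(-125\right) = 7644 \left(-125\right) = -955500$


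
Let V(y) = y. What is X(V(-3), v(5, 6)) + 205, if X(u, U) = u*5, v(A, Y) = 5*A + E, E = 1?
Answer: 190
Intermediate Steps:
v(A, Y) = 1 + 5*A (v(A, Y) = 5*A + 1 = 1 + 5*A)
X(u, U) = 5*u
X(V(-3), v(5, 6)) + 205 = 5*(-3) + 205 = -15 + 205 = 190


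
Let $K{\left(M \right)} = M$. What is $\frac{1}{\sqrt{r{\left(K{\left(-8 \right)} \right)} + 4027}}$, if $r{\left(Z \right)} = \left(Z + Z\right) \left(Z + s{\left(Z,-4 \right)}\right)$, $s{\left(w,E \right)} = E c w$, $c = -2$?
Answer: $\frac{\sqrt{5179}}{5179} \approx 0.013896$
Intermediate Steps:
$s{\left(w,E \right)} = - 2 E w$ ($s{\left(w,E \right)} = E \left(-2\right) w = - 2 E w$)
$r{\left(Z \right)} = 18 Z^{2}$ ($r{\left(Z \right)} = \left(Z + Z\right) \left(Z - - 8 Z\right) = 2 Z \left(Z + 8 Z\right) = 2 Z 9 Z = 18 Z^{2}$)
$\frac{1}{\sqrt{r{\left(K{\left(-8 \right)} \right)} + 4027}} = \frac{1}{\sqrt{18 \left(-8\right)^{2} + 4027}} = \frac{1}{\sqrt{18 \cdot 64 + 4027}} = \frac{1}{\sqrt{1152 + 4027}} = \frac{1}{\sqrt{5179}} = \frac{\sqrt{5179}}{5179}$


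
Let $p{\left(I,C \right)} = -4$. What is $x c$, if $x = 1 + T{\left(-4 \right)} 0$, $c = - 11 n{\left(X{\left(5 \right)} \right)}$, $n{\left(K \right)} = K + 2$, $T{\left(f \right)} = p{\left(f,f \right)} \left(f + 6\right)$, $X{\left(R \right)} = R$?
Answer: $-77$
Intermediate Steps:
$T{\left(f \right)} = -24 - 4 f$ ($T{\left(f \right)} = - 4 \left(f + 6\right) = - 4 \left(6 + f\right) = -24 - 4 f$)
$n{\left(K \right)} = 2 + K$
$c = -77$ ($c = - 11 \left(2 + 5\right) = \left(-11\right) 7 = -77$)
$x = 1$ ($x = 1 + \left(-24 - -16\right) 0 = 1 + \left(-24 + 16\right) 0 = 1 - 0 = 1 + 0 = 1$)
$x c = 1 \left(-77\right) = -77$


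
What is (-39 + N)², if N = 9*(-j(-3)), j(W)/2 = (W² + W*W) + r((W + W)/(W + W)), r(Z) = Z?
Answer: 145161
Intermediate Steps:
j(W) = 2 + 4*W² (j(W) = 2*((W² + W*W) + (W + W)/(W + W)) = 2*((W² + W²) + (2*W)/((2*W))) = 2*(2*W² + (2*W)*(1/(2*W))) = 2*(2*W² + 1) = 2*(1 + 2*W²) = 2 + 4*W²)
N = -342 (N = 9*(-(2 + 4*(-3)²)) = 9*(-(2 + 4*9)) = 9*(-(2 + 36)) = 9*(-1*38) = 9*(-38) = -342)
(-39 + N)² = (-39 - 342)² = (-381)² = 145161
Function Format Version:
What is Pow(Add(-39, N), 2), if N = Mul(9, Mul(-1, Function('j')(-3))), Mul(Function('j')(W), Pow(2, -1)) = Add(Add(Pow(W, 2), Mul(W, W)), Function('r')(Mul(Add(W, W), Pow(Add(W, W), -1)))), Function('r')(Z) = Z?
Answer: 145161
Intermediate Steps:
Function('j')(W) = Add(2, Mul(4, Pow(W, 2))) (Function('j')(W) = Mul(2, Add(Add(Pow(W, 2), Mul(W, W)), Mul(Add(W, W), Pow(Add(W, W), -1)))) = Mul(2, Add(Add(Pow(W, 2), Pow(W, 2)), Mul(Mul(2, W), Pow(Mul(2, W), -1)))) = Mul(2, Add(Mul(2, Pow(W, 2)), Mul(Mul(2, W), Mul(Rational(1, 2), Pow(W, -1))))) = Mul(2, Add(Mul(2, Pow(W, 2)), 1)) = Mul(2, Add(1, Mul(2, Pow(W, 2)))) = Add(2, Mul(4, Pow(W, 2))))
N = -342 (N = Mul(9, Mul(-1, Add(2, Mul(4, Pow(-3, 2))))) = Mul(9, Mul(-1, Add(2, Mul(4, 9)))) = Mul(9, Mul(-1, Add(2, 36))) = Mul(9, Mul(-1, 38)) = Mul(9, -38) = -342)
Pow(Add(-39, N), 2) = Pow(Add(-39, -342), 2) = Pow(-381, 2) = 145161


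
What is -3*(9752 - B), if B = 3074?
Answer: -20034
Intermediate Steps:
-3*(9752 - B) = -3*(9752 - 1*3074) = -3*(9752 - 3074) = -3*6678 = -20034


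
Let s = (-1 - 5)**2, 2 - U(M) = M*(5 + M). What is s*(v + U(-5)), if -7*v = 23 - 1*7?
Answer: -72/7 ≈ -10.286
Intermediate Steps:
v = -16/7 (v = -(23 - 1*7)/7 = -(23 - 7)/7 = -1/7*16 = -16/7 ≈ -2.2857)
U(M) = 2 - M*(5 + M)
s = 36 (s = (-6)**2 = 36)
s*(v + U(-5)) = 36*(-16/7 + (2 - 1*(-5)**2 - 5*(-5))) = 36*(-16/7 + (2 - 1*25 + 25)) = 36*(-16/7 + (2 - 25 + 25)) = 36*(-16/7 + 2) = 36*(-2/7) = -72/7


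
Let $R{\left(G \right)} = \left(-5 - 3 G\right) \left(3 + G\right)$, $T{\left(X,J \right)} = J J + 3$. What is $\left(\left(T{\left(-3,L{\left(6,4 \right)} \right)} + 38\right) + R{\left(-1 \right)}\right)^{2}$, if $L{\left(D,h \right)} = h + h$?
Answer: $10201$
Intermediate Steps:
$L{\left(D,h \right)} = 2 h$
$T{\left(X,J \right)} = 3 + J^{2}$ ($T{\left(X,J \right)} = J^{2} + 3 = 3 + J^{2}$)
$\left(\left(T{\left(-3,L{\left(6,4 \right)} \right)} + 38\right) + R{\left(-1 \right)}\right)^{2} = \left(\left(\left(3 + \left(2 \cdot 4\right)^{2}\right) + 38\right) - \left(1 + 3\right)\right)^{2} = \left(\left(\left(3 + 8^{2}\right) + 38\right) - 4\right)^{2} = \left(\left(\left(3 + 64\right) + 38\right) - 4\right)^{2} = \left(\left(67 + 38\right) - 4\right)^{2} = \left(105 - 4\right)^{2} = 101^{2} = 10201$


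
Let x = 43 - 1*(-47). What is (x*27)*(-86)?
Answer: -208980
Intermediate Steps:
x = 90 (x = 43 + 47 = 90)
(x*27)*(-86) = (90*27)*(-86) = 2430*(-86) = -208980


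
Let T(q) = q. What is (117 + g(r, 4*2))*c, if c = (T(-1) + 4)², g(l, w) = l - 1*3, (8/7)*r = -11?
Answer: 7515/8 ≈ 939.38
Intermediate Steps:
r = -77/8 (r = (7/8)*(-11) = -77/8 ≈ -9.6250)
g(l, w) = -3 + l (g(l, w) = l - 3 = -3 + l)
c = 9 (c = (-1 + 4)² = 3² = 9)
(117 + g(r, 4*2))*c = (117 + (-3 - 77/8))*9 = (117 - 101/8)*9 = (835/8)*9 = 7515/8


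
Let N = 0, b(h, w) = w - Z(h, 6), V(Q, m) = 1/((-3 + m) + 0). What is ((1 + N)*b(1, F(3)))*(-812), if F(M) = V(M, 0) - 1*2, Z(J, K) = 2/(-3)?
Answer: 4060/3 ≈ 1353.3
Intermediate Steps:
V(Q, m) = 1/(-3 + m)
Z(J, K) = -⅔ (Z(J, K) = 2*(-⅓) = -⅔)
F(M) = -7/3 (F(M) = 1/(-3 + 0) - 1*2 = 1/(-3) - 2 = -⅓ - 2 = -7/3)
b(h, w) = ⅔ + w (b(h, w) = w - 1*(-⅔) = w + ⅔ = ⅔ + w)
((1 + N)*b(1, F(3)))*(-812) = ((1 + 0)*(⅔ - 7/3))*(-812) = (1*(-5/3))*(-812) = -5/3*(-812) = 4060/3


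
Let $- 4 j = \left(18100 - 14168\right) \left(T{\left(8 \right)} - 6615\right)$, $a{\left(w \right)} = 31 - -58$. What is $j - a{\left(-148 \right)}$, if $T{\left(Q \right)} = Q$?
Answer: $6494592$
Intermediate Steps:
$a{\left(w \right)} = 89$ ($a{\left(w \right)} = 31 + 58 = 89$)
$j = 6494681$ ($j = - \frac{\left(18100 - 14168\right) \left(8 - 6615\right)}{4} = - \frac{\left(18100 - 14168\right) \left(-6607\right)}{4} = - \frac{3932 \left(-6607\right)}{4} = \left(- \frac{1}{4}\right) \left(-25978724\right) = 6494681$)
$j - a{\left(-148 \right)} = 6494681 - 89 = 6494592$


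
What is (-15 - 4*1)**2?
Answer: 361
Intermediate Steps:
(-15 - 4*1)**2 = (-15 - 4)**2 = (-19)**2 = 361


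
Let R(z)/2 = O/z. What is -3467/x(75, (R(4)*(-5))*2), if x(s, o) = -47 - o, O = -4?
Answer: 3467/67 ≈ 51.746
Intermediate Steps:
R(z) = -8/z (R(z) = 2*(-4/z) = -8/z)
-3467/x(75, (R(4)*(-5))*2) = -3467/(-47 - -8/4*(-5)*2) = -3467/(-47 - -8*1/4*(-5)*2) = -3467/(-47 - (-2*(-5))*2) = -3467/(-47 - 10*2) = -3467/(-47 - 1*20) = -3467/(-47 - 20) = -3467/(-67) = -3467*(-1/67) = 3467/67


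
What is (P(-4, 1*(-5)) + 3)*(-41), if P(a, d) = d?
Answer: 82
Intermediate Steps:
(P(-4, 1*(-5)) + 3)*(-41) = (1*(-5) + 3)*(-41) = (-5 + 3)*(-41) = -2*(-41) = 82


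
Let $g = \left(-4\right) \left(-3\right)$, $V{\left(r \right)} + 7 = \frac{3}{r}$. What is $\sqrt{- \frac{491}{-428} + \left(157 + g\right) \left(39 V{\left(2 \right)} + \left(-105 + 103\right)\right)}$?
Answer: $\frac{i \sqrt{1675554409}}{214} \approx 191.28 i$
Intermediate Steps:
$V{\left(r \right)} = -7 + \frac{3}{r}$
$g = 12$
$\sqrt{- \frac{491}{-428} + \left(157 + g\right) \left(39 V{\left(2 \right)} + \left(-105 + 103\right)\right)} = \sqrt{- \frac{491}{-428} + \left(157 + 12\right) \left(39 \left(-7 + \frac{3}{2}\right) + \left(-105 + 103\right)\right)} = \sqrt{\left(-491\right) \left(- \frac{1}{428}\right) + 169 \left(39 \left(-7 + 3 \cdot \frac{1}{2}\right) - 2\right)} = \sqrt{\frac{491}{428} + 169 \left(39 \left(-7 + \frac{3}{2}\right) - 2\right)} = \sqrt{\frac{491}{428} + 169 \left(39 \left(- \frac{11}{2}\right) - 2\right)} = \sqrt{\frac{491}{428} + 169 \left(- \frac{429}{2} - 2\right)} = \sqrt{\frac{491}{428} + 169 \left(- \frac{433}{2}\right)} = \sqrt{\frac{491}{428} - \frac{73177}{2}} = \sqrt{- \frac{15659387}{428}} = \frac{i \sqrt{1675554409}}{214}$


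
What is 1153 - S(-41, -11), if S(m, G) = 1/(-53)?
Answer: 61110/53 ≈ 1153.0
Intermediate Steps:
S(m, G) = -1/53
1153 - S(-41, -11) = 1153 - 1*(-1/53) = 1153 + 1/53 = 61110/53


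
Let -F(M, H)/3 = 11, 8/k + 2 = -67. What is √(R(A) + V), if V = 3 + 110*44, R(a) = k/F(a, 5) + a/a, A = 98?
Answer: 2*√697634597/759 ≈ 69.599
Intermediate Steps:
k = -8/69 (k = 8/(-2 - 67) = 8/(-69) = 8*(-1/69) = -8/69 ≈ -0.11594)
F(M, H) = -33 (F(M, H) = -3*11 = -33)
R(a) = 2285/2277 (R(a) = -8/69/(-33) + a/a = -8/69*(-1/33) + 1 = 8/2277 + 1 = 2285/2277)
V = 4843 (V = 3 + 4840 = 4843)
√(R(A) + V) = √(2285/2277 + 4843) = √(11029796/2277) = 2*√697634597/759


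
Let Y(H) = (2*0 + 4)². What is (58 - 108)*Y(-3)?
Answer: -800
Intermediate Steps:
Y(H) = 16 (Y(H) = (0 + 4)² = 4² = 16)
(58 - 108)*Y(-3) = (58 - 108)*16 = -50*16 = -800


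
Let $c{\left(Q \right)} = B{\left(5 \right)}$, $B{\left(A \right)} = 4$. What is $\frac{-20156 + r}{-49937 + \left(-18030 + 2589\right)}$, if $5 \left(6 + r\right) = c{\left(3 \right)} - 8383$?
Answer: $\frac{109189}{326890} \approx 0.33402$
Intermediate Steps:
$c{\left(Q \right)} = 4$
$r = - \frac{8409}{5}$ ($r = -6 + \frac{4 - 8383}{5} = -6 + \frac{1}{5} \left(-8379\right) = -6 - \frac{8379}{5} = - \frac{8409}{5} \approx -1681.8$)
$\frac{-20156 + r}{-49937 + \left(-18030 + 2589\right)} = \frac{-20156 - \frac{8409}{5}}{-49937 + \left(-18030 + 2589\right)} = - \frac{109189}{5 \left(-49937 - 15441\right)} = - \frac{109189}{5 \left(-65378\right)} = \left(- \frac{109189}{5}\right) \left(- \frac{1}{65378}\right) = \frac{109189}{326890}$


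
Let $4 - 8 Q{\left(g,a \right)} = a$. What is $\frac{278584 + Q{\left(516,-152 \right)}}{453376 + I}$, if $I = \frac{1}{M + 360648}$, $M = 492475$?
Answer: $\frac{475366107461}{773570986498} \approx 0.61451$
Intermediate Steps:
$Q{\left(g,a \right)} = \frac{1}{2} - \frac{a}{8}$
$I = \frac{1}{853123}$ ($I = \frac{1}{492475 + 360648} = \frac{1}{853123} \approx 1.1722 \cdot 10^{-6}$)
$\frac{278584 + Q{\left(516,-152 \right)}}{453376 + I} = \frac{278584 + \left(\frac{1}{2} - -19\right)}{453376 + \frac{1}{853123}} = \frac{278584 + \left(\frac{1}{2} + 19\right)}{\frac{386785493249}{853123}} = \left(278584 + \frac{39}{2}\right) \frac{853123}{386785493249} = \frac{557207}{2} \cdot \frac{853123}{386785493249} = \frac{475366107461}{773570986498}$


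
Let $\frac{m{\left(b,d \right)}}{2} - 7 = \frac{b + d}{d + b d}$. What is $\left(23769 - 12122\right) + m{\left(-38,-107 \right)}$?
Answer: $\frac{46165609}{3959} \approx 11661.0$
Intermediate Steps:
$m{\left(b,d \right)} = 14 + \frac{2 \left(b + d\right)}{d + b d}$ ($m{\left(b,d \right)} = 14 + 2 \frac{b + d}{d + b d} = 14 + \frac{2 \left(b + d\right)}{d + b d}$)
$\left(23769 - 12122\right) + m{\left(-38,-107 \right)} = \left(23769 - 12122\right) + \frac{2 \left(-38 + 8 \left(-107\right) + 7 \left(-38\right) \left(-107\right)\right)}{\left(-107\right) \left(1 - 38\right)} = 11647 + 2 \left(- \frac{1}{107}\right) \frac{1}{-37} \left(-38 - 856 + 28462\right) = 11647 + 2 \left(- \frac{1}{107}\right) \left(- \frac{1}{37}\right) 27568 = 11647 + \frac{55136}{3959} = \frac{46165609}{3959}$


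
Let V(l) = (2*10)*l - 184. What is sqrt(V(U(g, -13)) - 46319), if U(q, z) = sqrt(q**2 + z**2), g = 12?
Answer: sqrt(-46503 + 20*sqrt(313)) ≈ 214.82*I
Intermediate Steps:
V(l) = -184 + 20*l (V(l) = 20*l - 184 = -184 + 20*l)
sqrt(V(U(g, -13)) - 46319) = sqrt((-184 + 20*sqrt(12**2 + (-13)**2)) - 46319) = sqrt((-184 + 20*sqrt(144 + 169)) - 46319) = sqrt((-184 + 20*sqrt(313)) - 46319) = sqrt(-46503 + 20*sqrt(313))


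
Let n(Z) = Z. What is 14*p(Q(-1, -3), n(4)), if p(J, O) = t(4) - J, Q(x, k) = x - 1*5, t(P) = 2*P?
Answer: 196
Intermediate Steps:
Q(x, k) = -5 + x (Q(x, k) = x - 5 = -5 + x)
p(J, O) = 8 - J (p(J, O) = 2*4 - J = 8 - J)
14*p(Q(-1, -3), n(4)) = 14*(8 - (-5 - 1)) = 14*(8 - 1*(-6)) = 14*(8 + 6) = 14*14 = 196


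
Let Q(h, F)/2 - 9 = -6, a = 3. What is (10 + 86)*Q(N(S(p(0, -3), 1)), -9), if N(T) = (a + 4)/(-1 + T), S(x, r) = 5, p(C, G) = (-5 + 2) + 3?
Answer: 576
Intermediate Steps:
p(C, G) = 0 (p(C, G) = -3 + 3 = 0)
N(T) = 7/(-1 + T) (N(T) = (3 + 4)/(-1 + T) = 7/(-1 + T))
Q(h, F) = 6 (Q(h, F) = 18 + 2*(-6) = 18 - 12 = 6)
(10 + 86)*Q(N(S(p(0, -3), 1)), -9) = (10 + 86)*6 = 96*6 = 576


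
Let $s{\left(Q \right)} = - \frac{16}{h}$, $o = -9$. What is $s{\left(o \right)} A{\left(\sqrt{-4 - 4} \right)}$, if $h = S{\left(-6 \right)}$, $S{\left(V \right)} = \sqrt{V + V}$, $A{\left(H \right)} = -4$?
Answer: $- \frac{32 i \sqrt{3}}{3} \approx - 18.475 i$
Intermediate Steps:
$S{\left(V \right)} = \sqrt{2} \sqrt{V}$ ($S{\left(V \right)} = \sqrt{2 V} = \sqrt{2} \sqrt{V}$)
$h = 2 i \sqrt{3}$ ($h = \sqrt{2} \sqrt{-6} = \sqrt{2} i \sqrt{6} = 2 i \sqrt{3} \approx 3.4641 i$)
$s{\left(Q \right)} = \frac{8 i \sqrt{3}}{3}$ ($s{\left(Q \right)} = - \frac{16}{2 i \sqrt{3}} = - 16 \left(- \frac{i \sqrt{3}}{6}\right) = \frac{8 i \sqrt{3}}{3}$)
$s{\left(o \right)} A{\left(\sqrt{-4 - 4} \right)} = \frac{8 i \sqrt{3}}{3} \left(-4\right) = - \frac{32 i \sqrt{3}}{3}$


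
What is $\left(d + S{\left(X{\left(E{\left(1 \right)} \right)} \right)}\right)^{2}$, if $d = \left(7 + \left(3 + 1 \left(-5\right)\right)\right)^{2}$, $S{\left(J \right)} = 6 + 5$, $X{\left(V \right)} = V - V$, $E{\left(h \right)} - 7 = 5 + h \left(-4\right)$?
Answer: $1296$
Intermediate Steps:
$E{\left(h \right)} = 12 - 4 h$ ($E{\left(h \right)} = 7 + \left(5 + h \left(-4\right)\right) = 7 - \left(-5 + 4 h\right) = 12 - 4 h$)
$X{\left(V \right)} = 0$
$S{\left(J \right)} = 11$
$d = 25$ ($d = \left(7 + \left(3 - 5\right)\right)^{2} = \left(7 - 2\right)^{2} = 5^{2} = 25$)
$\left(d + S{\left(X{\left(E{\left(1 \right)} \right)} \right)}\right)^{2} = \left(25 + 11\right)^{2} = 36^{2} = 1296$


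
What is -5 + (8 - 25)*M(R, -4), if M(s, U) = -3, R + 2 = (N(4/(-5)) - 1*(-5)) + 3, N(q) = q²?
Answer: 46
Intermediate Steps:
R = 166/25 (R = -2 + (((4/(-5))² - 1*(-5)) + 3) = -2 + (((4*(-⅕))² + 5) + 3) = -2 + (((-⅘)² + 5) + 3) = -2 + ((16/25 + 5) + 3) = -2 + (141/25 + 3) = -2 + 216/25 = 166/25 ≈ 6.6400)
-5 + (8 - 25)*M(R, -4) = -5 + (8 - 25)*(-3) = -5 - 17*(-3) = -5 + 51 = 46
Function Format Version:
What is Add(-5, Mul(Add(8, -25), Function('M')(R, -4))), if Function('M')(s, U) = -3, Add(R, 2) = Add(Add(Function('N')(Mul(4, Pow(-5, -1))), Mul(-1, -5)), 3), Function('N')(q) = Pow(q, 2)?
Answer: 46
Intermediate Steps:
R = Rational(166, 25) (R = Add(-2, Add(Add(Pow(Mul(4, Pow(-5, -1)), 2), Mul(-1, -5)), 3)) = Add(-2, Add(Add(Pow(Mul(4, Rational(-1, 5)), 2), 5), 3)) = Add(-2, Add(Add(Pow(Rational(-4, 5), 2), 5), 3)) = Add(-2, Add(Add(Rational(16, 25), 5), 3)) = Add(-2, Add(Rational(141, 25), 3)) = Add(-2, Rational(216, 25)) = Rational(166, 25) ≈ 6.6400)
Add(-5, Mul(Add(8, -25), Function('M')(R, -4))) = Add(-5, Mul(Add(8, -25), -3)) = Add(-5, Mul(-17, -3)) = Add(-5, 51) = 46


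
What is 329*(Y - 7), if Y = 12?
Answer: 1645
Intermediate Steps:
329*(Y - 7) = 329*(12 - 7) = 329*5 = 1645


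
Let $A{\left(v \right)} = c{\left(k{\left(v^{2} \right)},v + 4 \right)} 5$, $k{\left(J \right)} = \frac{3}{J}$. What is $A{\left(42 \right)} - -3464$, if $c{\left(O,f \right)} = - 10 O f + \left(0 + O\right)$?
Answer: $\frac{678179}{196} \approx 3460.1$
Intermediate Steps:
$c{\left(O,f \right)} = O - 10 O f$ ($c{\left(O,f \right)} = - 10 O f + O = O - 10 O f$)
$A{\left(v \right)} = \frac{15 \left(-39 - 10 v\right)}{v^{2}}$ ($A{\left(v \right)} = \frac{3}{v^{2}} \left(1 - 10 \left(v + 4\right)\right) 5 = \frac{3}{v^{2}} \left(1 - 10 \left(4 + v\right)\right) 5 = \frac{3}{v^{2}} \left(1 - \left(40 + 10 v\right)\right) 5 = \frac{3}{v^{2}} \left(-39 - 10 v\right) 5 = \frac{3 \left(-39 - 10 v\right)}{v^{2}} \cdot 5 = \frac{15 \left(-39 - 10 v\right)}{v^{2}}$)
$A{\left(42 \right)} - -3464 = \frac{15 \left(-39 - 420\right)}{1764} - -3464 = 15 \cdot \frac{1}{1764} \left(-39 - 420\right) + 3464 = 15 \cdot \frac{1}{1764} \left(-459\right) + 3464 = - \frac{765}{196} + 3464 = \frac{678179}{196}$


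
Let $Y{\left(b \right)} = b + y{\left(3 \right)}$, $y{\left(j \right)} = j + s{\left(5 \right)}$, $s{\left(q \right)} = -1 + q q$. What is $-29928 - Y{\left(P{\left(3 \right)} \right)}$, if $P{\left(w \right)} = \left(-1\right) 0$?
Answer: $-29955$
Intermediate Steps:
$s{\left(q \right)} = -1 + q^{2}$
$P{\left(w \right)} = 0$
$y{\left(j \right)} = 24 + j$ ($y{\left(j \right)} = j - \left(1 - 5^{2}\right) = j + \left(-1 + 25\right) = j + 24 = 24 + j$)
$Y{\left(b \right)} = 27 + b$ ($Y{\left(b \right)} = b + \left(24 + 3\right) = b + 27 = 27 + b$)
$-29928 - Y{\left(P{\left(3 \right)} \right)} = -29928 - \left(27 + 0\right) = -29928 - 27 = -29955$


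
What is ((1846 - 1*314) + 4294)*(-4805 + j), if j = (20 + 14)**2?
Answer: -21259074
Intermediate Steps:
j = 1156 (j = 34**2 = 1156)
((1846 - 1*314) + 4294)*(-4805 + j) = ((1846 - 1*314) + 4294)*(-4805 + 1156) = ((1846 - 314) + 4294)*(-3649) = (1532 + 4294)*(-3649) = 5826*(-3649) = -21259074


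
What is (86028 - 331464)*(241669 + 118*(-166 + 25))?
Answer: -55230708516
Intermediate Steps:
(86028 - 331464)*(241669 + 118*(-166 + 25)) = -245436*(241669 + 118*(-141)) = -245436*(241669 - 16638) = -245436*225031 = -55230708516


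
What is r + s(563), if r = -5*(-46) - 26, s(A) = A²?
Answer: 317173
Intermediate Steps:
r = 204 (r = 230 - 26 = 204)
r + s(563) = 204 + 563² = 204 + 316969 = 317173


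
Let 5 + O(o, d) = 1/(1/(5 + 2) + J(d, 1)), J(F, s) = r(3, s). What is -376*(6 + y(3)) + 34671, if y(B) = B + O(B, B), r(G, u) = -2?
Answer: 433803/13 ≈ 33369.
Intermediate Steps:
J(F, s) = -2
O(o, d) = -72/13 (O(o, d) = -5 + 1/(1/(5 + 2) - 2) = -5 + 1/(1/7 - 2) = -5 + 1/(-13/7) = -5 - 7/13 = -72/13)
y(B) = -72/13 + B (y(B) = B - 72/13 = -72/13 + B)
-376*(6 + y(3)) + 34671 = -376*(6 + (-72/13 + 3)) + 34671 = -376*(6 - 33/13) + 34671 = -376*45/13 + 34671 = -94*180/13 + 34671 = -16920/13 + 34671 = 433803/13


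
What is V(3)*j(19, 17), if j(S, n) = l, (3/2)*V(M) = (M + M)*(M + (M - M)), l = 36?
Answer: 432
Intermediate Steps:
V(M) = 4*M²/3 (V(M) = 2*((M + M)*(M + (M - M)))/3 = 2*((2*M)*(M + 0))/3 = 2*((2*M)*M)/3 = 2*(2*M²)/3 = 4*M²/3)
j(S, n) = 36
V(3)*j(19, 17) = ((4/3)*3²)*36 = ((4/3)*9)*36 = 12*36 = 432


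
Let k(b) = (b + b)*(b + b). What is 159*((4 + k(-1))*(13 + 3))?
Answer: 20352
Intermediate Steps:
k(b) = 4*b² (k(b) = (2*b)*(2*b) = 4*b²)
159*((4 + k(-1))*(13 + 3)) = 159*((4 + 4*(-1)²)*(13 + 3)) = 159*((4 + 4*1)*16) = 159*((4 + 4)*16) = 159*(8*16) = 159*128 = 20352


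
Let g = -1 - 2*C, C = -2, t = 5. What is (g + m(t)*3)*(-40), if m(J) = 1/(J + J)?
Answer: -132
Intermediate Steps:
m(J) = 1/(2*J)
g = 3 (g = -1 - 2*(-2) = -1 + 4 = 3)
(g + m(t)*3)*(-40) = (3 + ((½)/5)*3)*(-40) = (3 + ((½)*(⅕))*3)*(-40) = (3 + (⅒)*3)*(-40) = (3 + 3/10)*(-40) = (33/10)*(-40) = -132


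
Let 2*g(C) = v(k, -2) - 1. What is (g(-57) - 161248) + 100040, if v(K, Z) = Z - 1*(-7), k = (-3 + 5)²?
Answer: -61206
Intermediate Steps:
k = 4 (k = 2² = 4)
v(K, Z) = 7 + Z (v(K, Z) = Z + 7 = 7 + Z)
g(C) = 2 (g(C) = ((7 - 2) - 1)/2 = (5 - 1)/2 = (½)*4 = 2)
(g(-57) - 161248) + 100040 = (2 - 161248) + 100040 = -161246 + 100040 = -61206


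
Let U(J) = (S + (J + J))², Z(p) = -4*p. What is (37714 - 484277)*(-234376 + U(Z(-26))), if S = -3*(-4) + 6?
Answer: 81854997900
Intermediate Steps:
S = 18 (S = 12 + 6 = 18)
U(J) = (18 + 2*J)² (U(J) = (18 + (J + J))² = (18 + 2*J)²)
(37714 - 484277)*(-234376 + U(Z(-26))) = (37714 - 484277)*(-234376 + 4*(9 - 4*(-26))²) = -446563*(-234376 + 4*(9 + 104)²) = -446563*(-234376 + 4*113²) = -446563*(-234376 + 4*12769) = -446563*(-234376 + 51076) = -446563*(-183300) = 81854997900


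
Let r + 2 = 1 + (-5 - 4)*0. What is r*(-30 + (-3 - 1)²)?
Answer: 14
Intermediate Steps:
r = -1 (r = -2 + (1 + (-5 - 4)*0) = -2 + (1 - 9*0) = -2 + (1 + 0) = -2 + 1 = -1)
r*(-30 + (-3 - 1)²) = -(-30 + (-3 - 1)²) = -(-30 + (-4)²) = -(-30 + 16) = -1*(-14) = 14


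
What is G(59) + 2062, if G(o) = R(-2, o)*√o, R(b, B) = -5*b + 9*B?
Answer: 2062 + 541*√59 ≈ 6217.5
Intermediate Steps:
G(o) = √o*(10 + 9*o) (G(o) = (-5*(-2) + 9*o)*√o = (10 + 9*o)*√o = √o*(10 + 9*o))
G(59) + 2062 = √59*(10 + 9*59) + 2062 = √59*(10 + 531) + 2062 = √59*541 + 2062 = 541*√59 + 2062 = 2062 + 541*√59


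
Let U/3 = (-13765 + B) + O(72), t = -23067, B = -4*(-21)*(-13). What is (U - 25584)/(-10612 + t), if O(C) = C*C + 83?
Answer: 54354/33679 ≈ 1.6139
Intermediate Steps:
O(C) = 83 + C**2 (O(C) = C**2 + 83 = 83 + C**2)
B = -1092 (B = 84*(-13) = -1092)
U = -28770 (U = 3*((-13765 - 1092) + (83 + 72**2)) = 3*(-14857 + (83 + 5184)) = 3*(-14857 + 5267) = 3*(-9590) = -28770)
(U - 25584)/(-10612 + t) = (-28770 - 25584)/(-10612 - 23067) = -54354/(-33679) = -54354*(-1/33679) = 54354/33679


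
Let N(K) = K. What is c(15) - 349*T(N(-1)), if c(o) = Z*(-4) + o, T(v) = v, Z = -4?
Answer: 380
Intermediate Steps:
c(o) = 16 + o (c(o) = -4*(-4) + o = 16 + o)
c(15) - 349*T(N(-1)) = (16 + 15) - 349*(-1) = 31 + 349 = 380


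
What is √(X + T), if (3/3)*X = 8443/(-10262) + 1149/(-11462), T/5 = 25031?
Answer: √108220577702603723819/29405761 ≈ 353.77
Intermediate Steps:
T = 125155 (T = 5*25031 = 125155)
X = -27141176/29405761 (X = 8443/(-10262) + 1149/(-11462) = 8443*(-1/10262) + 1149*(-1/11462) = -8443/10262 - 1149/11462 = -27141176/29405761 ≈ -0.92299)
√(X + T) = √(-27141176/29405761 + 125155) = √(3680250876779/29405761) = √108220577702603723819/29405761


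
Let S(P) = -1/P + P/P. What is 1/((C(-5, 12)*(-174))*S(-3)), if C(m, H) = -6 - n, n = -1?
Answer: 1/1160 ≈ 0.00086207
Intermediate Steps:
C(m, H) = -5 (C(m, H) = -6 - 1*(-1) = -6 + 1 = -5)
S(P) = 1 - 1/P (S(P) = -1/P + 1 = 1 - 1/P)
1/((C(-5, 12)*(-174))*S(-3)) = 1/((-5*(-174))*((-1 - 3)/(-3))) = 1/(870*(-⅓*(-4))) = 1/(870*(4/3)) = 1/1160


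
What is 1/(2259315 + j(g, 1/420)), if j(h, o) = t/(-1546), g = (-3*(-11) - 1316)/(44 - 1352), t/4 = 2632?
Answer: 773/1746445231 ≈ 4.4261e-7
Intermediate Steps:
t = 10528 (t = 4*2632 = 10528)
g = 1283/1308 (g = (33 - 1316)/(-1308) = -1283*(-1/1308) = 1283/1308 ≈ 0.98089)
j(h, o) = -5264/773 (j(h, o) = 10528/(-1546) = 10528*(-1/1546) = -5264/773)
1/(2259315 + j(g, 1/420)) = 1/(2259315 - 5264/773) = 1/(1746445231/773) = 773/1746445231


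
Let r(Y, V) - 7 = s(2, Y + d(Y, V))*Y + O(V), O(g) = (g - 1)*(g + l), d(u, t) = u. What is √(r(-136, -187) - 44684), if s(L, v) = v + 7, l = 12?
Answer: √24263 ≈ 155.77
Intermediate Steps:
O(g) = (-1 + g)*(12 + g) (O(g) = (g - 1)*(g + 12) = (-1 + g)*(12 + g))
s(L, v) = 7 + v
r(Y, V) = -5 + V² + 11*V + Y*(7 + 2*Y) (r(Y, V) = 7 + ((7 + (Y + Y))*Y + (-12 + V² + 11*V)) = 7 + ((7 + 2*Y)*Y + (-12 + V² + 11*V)) = 7 + (Y*(7 + 2*Y) + (-12 + V² + 11*V)) = 7 + (-12 + V² + 11*V + Y*(7 + 2*Y)) = -5 + V² + 11*V + Y*(7 + 2*Y))
√(r(-136, -187) - 44684) = √((-5 + (-187)² + 11*(-187) - 136*(7 + 2*(-136))) - 44684) = √((-5 + 34969 - 2057 - 136*(7 - 272)) - 44684) = √((-5 + 34969 - 2057 - 136*(-265)) - 44684) = √((-5 + 34969 - 2057 + 36040) - 44684) = √(68947 - 44684) = √24263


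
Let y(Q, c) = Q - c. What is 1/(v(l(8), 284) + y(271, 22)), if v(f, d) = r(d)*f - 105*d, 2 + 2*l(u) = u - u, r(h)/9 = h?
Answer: -1/32127 ≈ -3.1126e-5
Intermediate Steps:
r(h) = 9*h
l(u) = -1 (l(u) = -1 + (u - u)/2 = -1 + (½)*0 = -1 + 0 = -1)
v(f, d) = -105*d + 9*d*f (v(f, d) = (9*d)*f - 105*d = 9*d*f - 105*d = -105*d + 9*d*f)
1/(v(l(8), 284) + y(271, 22)) = 1/(3*284*(-35 + 3*(-1)) + (271 - 1*22)) = 1/(3*284*(-35 - 3) + (271 - 22)) = 1/(3*284*(-38) + 249) = 1/(-32376 + 249) = 1/(-32127) = -1/32127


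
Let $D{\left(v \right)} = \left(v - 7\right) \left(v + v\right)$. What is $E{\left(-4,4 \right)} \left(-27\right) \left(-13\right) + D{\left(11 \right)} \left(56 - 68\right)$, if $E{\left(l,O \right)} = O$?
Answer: $348$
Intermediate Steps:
$D{\left(v \right)} = 2 v \left(-7 + v\right)$ ($D{\left(v \right)} = \left(-7 + v\right) 2 v = 2 v \left(-7 + v\right)$)
$E{\left(-4,4 \right)} \left(-27\right) \left(-13\right) + D{\left(11 \right)} \left(56 - 68\right) = 4 \left(-27\right) \left(-13\right) + 2 \cdot 11 \left(-7 + 11\right) \left(56 - 68\right) = \left(-108\right) \left(-13\right) + 2 \cdot 11 \cdot 4 \left(56 - 68\right) = 1404 + 88 \left(-12\right) = 1404 - 1056 = 348$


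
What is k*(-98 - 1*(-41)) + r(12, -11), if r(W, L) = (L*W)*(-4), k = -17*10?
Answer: 10218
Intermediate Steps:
k = -170
r(W, L) = -4*L*W
k*(-98 - 1*(-41)) + r(12, -11) = -170*(-98 - 1*(-41)) - 4*(-11)*12 = -170*(-98 + 41) + 528 = -170*(-57) + 528 = 9690 + 528 = 10218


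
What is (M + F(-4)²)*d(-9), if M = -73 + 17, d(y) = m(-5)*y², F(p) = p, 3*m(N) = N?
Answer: 5400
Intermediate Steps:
m(N) = N/3
d(y) = -5*y²/3 (d(y) = ((⅓)*(-5))*y² = -5*y²/3)
M = -56
(M + F(-4)²)*d(-9) = (-56 + (-4)²)*(-5/3*(-9)²) = (-56 + 16)*(-5/3*81) = -40*(-135) = 5400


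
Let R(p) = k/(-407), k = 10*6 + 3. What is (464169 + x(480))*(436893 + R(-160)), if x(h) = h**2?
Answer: 123505056227772/407 ≈ 3.0345e+11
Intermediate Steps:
k = 63 (k = 60 + 3 = 63)
R(p) = -63/407 (R(p) = 63/(-407) = 63*(-1/407) = -63/407)
(464169 + x(480))*(436893 + R(-160)) = (464169 + 480**2)*(436893 - 63/407) = (464169 + 230400)*(177815388/407) = 694569*(177815388/407) = 123505056227772/407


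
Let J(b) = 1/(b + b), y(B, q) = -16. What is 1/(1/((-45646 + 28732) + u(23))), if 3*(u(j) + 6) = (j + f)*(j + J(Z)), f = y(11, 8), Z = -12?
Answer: -1214383/72 ≈ -16866.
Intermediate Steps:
f = -16
J(b) = 1/(2*b)
u(j) = -6 + (-16 + j)*(-1/24 + j)/3 (u(j) = -6 + ((j - 16)*(j + (½)/(-12)))/3 = -6 + ((-16 + j)*(j + (½)*(-1/12)))/3 = -6 + ((-16 + j)*(j - 1/24))/3 = -6 + ((-16 + j)*(-1/24 + j))/3 = -6 + (-16 + j)*(-1/24 + j)/3)
1/(1/((-45646 + 28732) + u(23))) = 1/(1/((-45646 + 28732) + (-52/9 - 385/72*23 + (⅓)*23²))) = 1/(1/(-16914 + (-52/9 - 8855/72 + (⅓)*529))) = 1/(1/(-16914 + (-52/9 - 8855/72 + 529/3))) = 1/(1/(-16914 + 3425/72)) = 1/(1/(-1214383/72)) = 1/(-72/1214383) = -1214383/72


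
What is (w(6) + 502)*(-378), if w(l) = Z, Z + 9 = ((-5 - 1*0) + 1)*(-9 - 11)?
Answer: -216594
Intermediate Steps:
Z = 71 (Z = -9 + ((-5 - 1*0) + 1)*(-9 - 11) = -9 + ((-5 + 0) + 1)*(-20) = -9 + (-5 + 1)*(-20) = -9 - 4*(-20) = -9 + 80 = 71)
w(l) = 71
(w(6) + 502)*(-378) = (71 + 502)*(-378) = 573*(-378) = -216594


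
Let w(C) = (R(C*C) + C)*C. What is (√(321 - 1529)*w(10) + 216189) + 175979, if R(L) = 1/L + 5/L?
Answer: 392168 + 1006*I*√302/5 ≈ 3.9217e+5 + 3496.5*I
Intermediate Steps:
R(L) = 6/L (R(L) = 1/L + 5/L = 6/L)
w(C) = C*(C + 6/C²) (w(C) = (6/((C*C)) + C)*C = (6/(C²) + C)*C = (6/C² + C)*C = (C + 6/C²)*C = C*(C + 6/C²))
(√(321 - 1529)*w(10) + 216189) + 175979 = (√(321 - 1529)*((6 + 10³)/10) + 216189) + 175979 = (√(-1208)*((6 + 1000)/10) + 216189) + 175979 = ((2*I*√302)*((⅒)*1006) + 216189) + 175979 = ((2*I*√302)*(503/5) + 216189) + 175979 = (1006*I*√302/5 + 216189) + 175979 = (216189 + 1006*I*√302/5) + 175979 = 392168 + 1006*I*√302/5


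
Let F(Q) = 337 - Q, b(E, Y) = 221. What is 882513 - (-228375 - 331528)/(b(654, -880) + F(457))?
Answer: 89693716/101 ≈ 8.8806e+5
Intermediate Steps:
882513 - (-228375 - 331528)/(b(654, -880) + F(457)) = 882513 - (-228375 - 331528)/(221 + (337 - 1*457)) = 882513 - (-559903)/(221 + (337 - 457)) = 882513 - (-559903)/(221 - 120) = 882513 - (-559903)/101 = 882513 - 1*(-559903/101) = 882513 + 559903/101 = 89693716/101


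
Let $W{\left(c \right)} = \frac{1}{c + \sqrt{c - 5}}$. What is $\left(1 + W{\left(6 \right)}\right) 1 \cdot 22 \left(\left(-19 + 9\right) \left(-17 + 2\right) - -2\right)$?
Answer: $\frac{26752}{7} \approx 3821.7$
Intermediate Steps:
$W{\left(c \right)} = \frac{1}{c + \sqrt{-5 + c}}$
$\left(1 + W{\left(6 \right)}\right) 1 \cdot 22 \left(\left(-19 + 9\right) \left(-17 + 2\right) - -2\right) = \left(1 + \frac{1}{6 + \sqrt{-5 + 6}}\right) 1 \cdot 22 \left(\left(-19 + 9\right) \left(-17 + 2\right) - -2\right) = \left(1 + \frac{1}{6 + \sqrt{1}}\right) 1 \cdot 22 \left(\left(-10\right) \left(-15\right) + 2\right) = \left(1 + \frac{1}{6 + 1}\right) 1 \cdot 22 \left(150 + 2\right) = \left(1 + \frac{1}{7}\right) 1 \cdot 22 \cdot 152 = \frac{8}{7} \cdot 1 \cdot 22 \cdot 152 = \frac{8}{7} \cdot 22 \cdot 152 = \frac{176}{7} \cdot 152 = \frac{26752}{7}$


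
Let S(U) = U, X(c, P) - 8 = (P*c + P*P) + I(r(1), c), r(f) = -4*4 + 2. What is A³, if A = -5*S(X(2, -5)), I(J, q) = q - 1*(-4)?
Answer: -3048625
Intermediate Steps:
r(f) = -14 (r(f) = -16 + 2 = -14)
I(J, q) = 4 + q (I(J, q) = q + 4 = 4 + q)
X(c, P) = 12 + c + P² + P*c (X(c, P) = 8 + ((P*c + P*P) + (4 + c)) = 8 + ((P*c + P²) + (4 + c)) = 8 + ((P² + P*c) + (4 + c)) = 8 + (4 + c + P² + P*c) = 12 + c + P² + P*c)
A = -145 (A = -5*(12 + 2 + (-5)² - 5*2) = -5*(12 + 2 + 25 - 10) = -5*29 = -145)
A³ = (-145)³ = -3048625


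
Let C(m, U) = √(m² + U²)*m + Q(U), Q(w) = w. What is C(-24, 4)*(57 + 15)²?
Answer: 20736 - 497664*√37 ≈ -3.0064e+6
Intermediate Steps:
C(m, U) = U + m*√(U² + m²) (C(m, U) = √(m² + U²)*m + U = √(U² + m²)*m + U = m*√(U² + m²) + U = U + m*√(U² + m²))
C(-24, 4)*(57 + 15)² = (4 - 24*√(4² + (-24)²))*(57 + 15)² = (4 - 24*√(16 + 576))*72² = (4 - 96*√37)*5184 = 20736 - 497664*√37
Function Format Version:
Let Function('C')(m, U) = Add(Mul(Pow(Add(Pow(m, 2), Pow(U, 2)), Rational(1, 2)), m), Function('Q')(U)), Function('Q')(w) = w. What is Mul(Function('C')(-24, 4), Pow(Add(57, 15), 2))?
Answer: Add(20736, Mul(-497664, Pow(37, Rational(1, 2)))) ≈ -3.0064e+6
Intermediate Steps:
Function('C')(m, U) = Add(U, Mul(m, Pow(Add(Pow(U, 2), Pow(m, 2)), Rational(1, 2)))) (Function('C')(m, U) = Add(Mul(Pow(Add(Pow(m, 2), Pow(U, 2)), Rational(1, 2)), m), U) = Add(Mul(Pow(Add(Pow(U, 2), Pow(m, 2)), Rational(1, 2)), m), U) = Add(Mul(m, Pow(Add(Pow(U, 2), Pow(m, 2)), Rational(1, 2))), U) = Add(U, Mul(m, Pow(Add(Pow(U, 2), Pow(m, 2)), Rational(1, 2)))))
Mul(Function('C')(-24, 4), Pow(Add(57, 15), 2)) = Mul(Add(4, Mul(-24, Pow(Add(Pow(4, 2), Pow(-24, 2)), Rational(1, 2)))), Pow(Add(57, 15), 2)) = Mul(Add(4, Mul(-24, Pow(Add(16, 576), Rational(1, 2)))), Pow(72, 2)) = Mul(Add(4, Mul(-24, Pow(592, Rational(1, 2)))), 5184) = Mul(Add(4, Mul(-24, Mul(4, Pow(37, Rational(1, 2))))), 5184) = Mul(Add(4, Mul(-96, Pow(37, Rational(1, 2)))), 5184) = Add(20736, Mul(-497664, Pow(37, Rational(1, 2))))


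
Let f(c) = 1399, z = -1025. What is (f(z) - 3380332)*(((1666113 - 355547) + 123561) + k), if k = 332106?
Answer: -5967982969389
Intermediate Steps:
(f(z) - 3380332)*(((1666113 - 355547) + 123561) + k) = (1399 - 3380332)*(((1666113 - 355547) + 123561) + 332106) = -3378933*((1310566 + 123561) + 332106) = -3378933*(1434127 + 332106) = -3378933*1766233 = -5967982969389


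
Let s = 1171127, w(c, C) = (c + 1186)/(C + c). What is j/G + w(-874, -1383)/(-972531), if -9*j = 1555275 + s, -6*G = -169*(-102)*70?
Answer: 47495711751989/31531210438455 ≈ 1.5063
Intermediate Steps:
w(c, C) = (1186 + c)/(C + c)
G = -201110 (G = -(-169*(-102))*70/6 = -2873*70 = -⅙*1206660 = -201110)
j = -2726402/9 (j = -(1555275 + 1171127)/9 = -⅑*2726402 = -2726402/9 ≈ -3.0293e+5)
j/G + w(-874, -1383)/(-972531) = -2726402/9/(-201110) + ((1186 - 874)/(-1383 - 874))/(-972531) = -2726402/9*(-1/201110) + (312/(-2257))*(-1/972531) = 194743/129285 - 1/2257*312*(-1/972531) = 194743/129285 - 312/2257*(-1/972531) = 194743/129285 + 104/731667489 = 47495711751989/31531210438455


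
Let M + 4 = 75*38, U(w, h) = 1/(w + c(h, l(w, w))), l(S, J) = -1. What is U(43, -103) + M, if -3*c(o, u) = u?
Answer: 369983/130 ≈ 2846.0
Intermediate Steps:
c(o, u) = -u/3
U(w, h) = 1/(⅓ + w) (U(w, h) = 1/(w - ⅓*(-1)) = 1/(w + ⅓) = 1/(⅓ + w))
M = 2846 (M = -4 + 75*38 = -4 + 2850 = 2846)
U(43, -103) + M = 3/(1 + 3*43) + 2846 = 3/(1 + 129) + 2846 = 3/130 + 2846 = 369983/130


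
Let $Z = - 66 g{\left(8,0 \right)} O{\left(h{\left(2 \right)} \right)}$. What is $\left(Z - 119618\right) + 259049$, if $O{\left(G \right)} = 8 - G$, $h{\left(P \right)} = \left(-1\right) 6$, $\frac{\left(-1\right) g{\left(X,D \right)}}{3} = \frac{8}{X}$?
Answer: $142203$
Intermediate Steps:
$g{\left(X,D \right)} = - \frac{24}{X}$ ($g{\left(X,D \right)} = - 3 \frac{8}{X} = - \frac{24}{X}$)
$h{\left(P \right)} = -6$
$Z = 2772$ ($Z = - 66 \left(- \frac{24}{8}\right) \left(8 - -6\right) = - 66 \left(\left(-24\right) \frac{1}{8}\right) \left(8 + 6\right) = \left(-66\right) \left(-3\right) 14 = 198 \cdot 14 = 2772$)
$\left(Z - 119618\right) + 259049 = \left(2772 - 119618\right) + 259049 = -116846 + 259049 = 142203$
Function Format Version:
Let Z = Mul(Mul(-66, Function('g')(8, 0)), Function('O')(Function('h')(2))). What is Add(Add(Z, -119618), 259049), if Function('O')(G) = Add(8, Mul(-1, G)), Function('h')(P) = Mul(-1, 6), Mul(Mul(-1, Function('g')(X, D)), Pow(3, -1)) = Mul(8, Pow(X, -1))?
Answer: 142203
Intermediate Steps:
Function('g')(X, D) = Mul(-24, Pow(X, -1)) (Function('g')(X, D) = Mul(-3, Mul(8, Pow(X, -1))) = Mul(-24, Pow(X, -1)))
Function('h')(P) = -6
Z = 2772 (Z = Mul(Mul(-66, Mul(-24, Pow(8, -1))), Add(8, Mul(-1, -6))) = Mul(Mul(-66, Mul(-24, Rational(1, 8))), Add(8, 6)) = Mul(Mul(-66, -3), 14) = Mul(198, 14) = 2772)
Add(Add(Z, -119618), 259049) = Add(Add(2772, -119618), 259049) = Add(-116846, 259049) = 142203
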